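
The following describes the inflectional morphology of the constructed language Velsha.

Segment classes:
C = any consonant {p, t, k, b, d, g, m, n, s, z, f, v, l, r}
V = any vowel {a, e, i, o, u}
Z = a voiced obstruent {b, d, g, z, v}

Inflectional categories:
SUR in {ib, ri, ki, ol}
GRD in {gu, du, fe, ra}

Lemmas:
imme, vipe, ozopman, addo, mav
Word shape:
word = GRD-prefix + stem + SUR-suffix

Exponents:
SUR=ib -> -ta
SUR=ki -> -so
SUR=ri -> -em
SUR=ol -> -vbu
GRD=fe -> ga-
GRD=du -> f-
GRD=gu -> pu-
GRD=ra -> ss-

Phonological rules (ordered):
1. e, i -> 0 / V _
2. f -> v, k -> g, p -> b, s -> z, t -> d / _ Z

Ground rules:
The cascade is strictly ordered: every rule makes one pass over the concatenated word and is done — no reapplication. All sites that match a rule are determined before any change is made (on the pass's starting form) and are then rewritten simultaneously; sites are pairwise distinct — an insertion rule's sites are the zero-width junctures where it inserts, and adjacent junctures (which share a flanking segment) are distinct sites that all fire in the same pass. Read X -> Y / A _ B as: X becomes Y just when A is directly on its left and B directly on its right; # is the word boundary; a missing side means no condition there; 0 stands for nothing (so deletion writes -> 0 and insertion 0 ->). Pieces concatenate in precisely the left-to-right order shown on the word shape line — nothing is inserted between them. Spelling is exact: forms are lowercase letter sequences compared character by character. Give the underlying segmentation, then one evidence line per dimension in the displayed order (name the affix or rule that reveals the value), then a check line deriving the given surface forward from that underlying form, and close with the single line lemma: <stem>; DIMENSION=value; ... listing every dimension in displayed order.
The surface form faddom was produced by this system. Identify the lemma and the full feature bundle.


underlying: f-addo-em
SUR=ri - signalled by the affix -em
GRD=du - signalled by the affix f-
check: faddoem -> faddom -> faddom
lemma: addo; SUR=ri; GRD=du


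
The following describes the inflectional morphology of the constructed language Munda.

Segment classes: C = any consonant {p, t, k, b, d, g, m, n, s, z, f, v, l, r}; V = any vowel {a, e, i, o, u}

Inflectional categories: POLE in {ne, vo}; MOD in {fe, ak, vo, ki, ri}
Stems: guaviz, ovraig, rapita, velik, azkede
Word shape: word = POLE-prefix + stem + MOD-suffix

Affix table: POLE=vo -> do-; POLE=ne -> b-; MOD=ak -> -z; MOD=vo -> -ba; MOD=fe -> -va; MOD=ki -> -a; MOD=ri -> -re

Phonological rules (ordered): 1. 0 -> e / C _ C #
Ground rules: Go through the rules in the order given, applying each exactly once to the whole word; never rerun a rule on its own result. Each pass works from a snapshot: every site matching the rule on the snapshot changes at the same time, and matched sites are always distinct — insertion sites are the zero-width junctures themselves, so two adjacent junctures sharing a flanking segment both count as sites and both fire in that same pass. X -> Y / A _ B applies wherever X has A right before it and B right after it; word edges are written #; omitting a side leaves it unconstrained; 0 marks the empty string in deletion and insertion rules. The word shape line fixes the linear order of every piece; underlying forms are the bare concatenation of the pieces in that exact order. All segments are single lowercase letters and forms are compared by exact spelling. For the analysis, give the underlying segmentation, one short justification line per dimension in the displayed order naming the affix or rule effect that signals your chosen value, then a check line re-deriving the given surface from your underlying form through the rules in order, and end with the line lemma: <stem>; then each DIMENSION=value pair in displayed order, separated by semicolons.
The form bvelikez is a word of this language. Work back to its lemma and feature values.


underlying: b-velik-z
POLE=ne - signalled by the affix b-
MOD=ak - signalled by the affix -z
check: bvelikz -> bvelikez
lemma: velik; POLE=ne; MOD=ak


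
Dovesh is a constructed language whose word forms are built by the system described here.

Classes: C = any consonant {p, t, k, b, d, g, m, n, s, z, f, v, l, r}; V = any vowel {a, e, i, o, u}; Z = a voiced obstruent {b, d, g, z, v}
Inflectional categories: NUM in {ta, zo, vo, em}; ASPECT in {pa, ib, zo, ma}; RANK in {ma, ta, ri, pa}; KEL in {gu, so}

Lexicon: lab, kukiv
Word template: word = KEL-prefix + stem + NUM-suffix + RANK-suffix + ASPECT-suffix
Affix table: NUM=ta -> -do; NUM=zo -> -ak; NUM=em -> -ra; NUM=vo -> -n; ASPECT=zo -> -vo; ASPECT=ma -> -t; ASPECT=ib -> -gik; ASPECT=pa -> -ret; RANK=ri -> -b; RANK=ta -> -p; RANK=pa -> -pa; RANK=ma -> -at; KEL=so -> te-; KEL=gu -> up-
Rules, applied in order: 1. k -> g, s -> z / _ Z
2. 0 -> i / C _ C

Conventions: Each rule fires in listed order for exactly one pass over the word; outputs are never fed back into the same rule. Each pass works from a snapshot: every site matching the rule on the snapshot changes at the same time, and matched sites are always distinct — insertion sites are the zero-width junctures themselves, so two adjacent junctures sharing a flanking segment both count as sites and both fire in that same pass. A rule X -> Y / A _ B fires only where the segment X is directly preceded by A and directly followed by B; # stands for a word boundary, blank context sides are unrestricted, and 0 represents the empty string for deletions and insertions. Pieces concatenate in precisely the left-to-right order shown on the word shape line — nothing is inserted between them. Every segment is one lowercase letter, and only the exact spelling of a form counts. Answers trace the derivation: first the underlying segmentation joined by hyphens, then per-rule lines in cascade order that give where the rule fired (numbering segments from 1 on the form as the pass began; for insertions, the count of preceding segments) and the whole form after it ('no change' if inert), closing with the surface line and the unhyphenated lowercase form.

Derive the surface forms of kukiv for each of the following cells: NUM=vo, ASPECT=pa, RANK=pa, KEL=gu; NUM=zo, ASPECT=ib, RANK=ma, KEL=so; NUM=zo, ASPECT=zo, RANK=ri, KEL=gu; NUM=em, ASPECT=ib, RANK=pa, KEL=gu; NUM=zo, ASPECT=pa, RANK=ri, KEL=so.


cell NUM=vo, ASPECT=pa, RANK=pa, KEL=gu:
underlying: up-kukiv-n-pa-ret
1. k -> g, s -> z / _ Z: no change
2. 0 -> i / C _ C: inserts after position(s) 2, 7, 8: upikukiviniparet
surface: upikukiviniparet

cell NUM=zo, ASPECT=ib, RANK=ma, KEL=so:
underlying: te-kukiv-ak-at-gik
1. k -> g, s -> z / _ Z: no change
2. 0 -> i / C _ C: inserts after position(s) 11: tekukivakatigik
surface: tekukivakatigik

cell NUM=zo, ASPECT=zo, RANK=ri, KEL=gu:
underlying: up-kukiv-ak-b-vo
1. k -> g, s -> z / _ Z: fires at position(s) 9: upkukivagbvo
2. 0 -> i / C _ C: inserts after position(s) 2, 9, 10: upikukivagibivo
surface: upikukivagibivo

cell NUM=em, ASPECT=ib, RANK=pa, KEL=gu:
underlying: up-kukiv-ra-pa-gik
1. k -> g, s -> z / _ Z: no change
2. 0 -> i / C _ C: inserts after position(s) 2, 7: upikukivirapagik
surface: upikukivirapagik

cell NUM=zo, ASPECT=pa, RANK=ri, KEL=so:
underlying: te-kukiv-ak-b-ret
1. k -> g, s -> z / _ Z: fires at position(s) 9: tekukivagbret
2. 0 -> i / C _ C: inserts after position(s) 9, 10: tekukivagibiret
surface: tekukivagibiret


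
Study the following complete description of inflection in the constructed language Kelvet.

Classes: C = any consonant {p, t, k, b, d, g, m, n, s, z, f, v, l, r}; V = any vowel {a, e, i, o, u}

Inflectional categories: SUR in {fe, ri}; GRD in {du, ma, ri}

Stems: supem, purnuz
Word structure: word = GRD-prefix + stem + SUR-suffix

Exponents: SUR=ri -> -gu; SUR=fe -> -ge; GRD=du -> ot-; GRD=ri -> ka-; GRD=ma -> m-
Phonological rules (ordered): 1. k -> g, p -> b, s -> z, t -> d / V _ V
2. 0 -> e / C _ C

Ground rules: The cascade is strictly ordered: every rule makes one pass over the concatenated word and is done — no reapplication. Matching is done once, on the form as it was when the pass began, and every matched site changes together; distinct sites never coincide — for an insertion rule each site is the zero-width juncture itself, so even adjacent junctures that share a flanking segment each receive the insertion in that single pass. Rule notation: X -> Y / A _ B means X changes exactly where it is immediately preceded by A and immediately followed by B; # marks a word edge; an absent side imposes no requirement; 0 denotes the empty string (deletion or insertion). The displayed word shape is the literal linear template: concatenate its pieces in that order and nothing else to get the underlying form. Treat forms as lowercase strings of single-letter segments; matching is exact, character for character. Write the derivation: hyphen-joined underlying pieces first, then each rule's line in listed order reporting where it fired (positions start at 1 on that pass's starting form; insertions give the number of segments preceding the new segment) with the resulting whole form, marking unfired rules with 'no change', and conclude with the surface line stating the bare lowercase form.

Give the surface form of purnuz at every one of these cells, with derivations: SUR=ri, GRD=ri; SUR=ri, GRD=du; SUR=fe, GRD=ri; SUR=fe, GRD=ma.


cell SUR=ri, GRD=ri:
underlying: ka-purnuz-gu
1. k -> g, p -> b, s -> z, t -> d / V _ V: fires at position(s) 3: kaburnuzgu
2. 0 -> e / C _ C: inserts after position(s) 5, 8: kaburenuzegu
surface: kaburenuzegu

cell SUR=ri, GRD=du:
underlying: ot-purnuz-gu
1. k -> g, p -> b, s -> z, t -> d / V _ V: no change
2. 0 -> e / C _ C: inserts after position(s) 2, 5, 8: otepurenuzegu
surface: otepurenuzegu

cell SUR=fe, GRD=ri:
underlying: ka-purnuz-ge
1. k -> g, p -> b, s -> z, t -> d / V _ V: fires at position(s) 3: kaburnuzge
2. 0 -> e / C _ C: inserts after position(s) 5, 8: kaburenuzege
surface: kaburenuzege

cell SUR=fe, GRD=ma:
underlying: m-purnuz-ge
1. k -> g, p -> b, s -> z, t -> d / V _ V: no change
2. 0 -> e / C _ C: inserts after position(s) 1, 4, 7: mepurenuzege
surface: mepurenuzege


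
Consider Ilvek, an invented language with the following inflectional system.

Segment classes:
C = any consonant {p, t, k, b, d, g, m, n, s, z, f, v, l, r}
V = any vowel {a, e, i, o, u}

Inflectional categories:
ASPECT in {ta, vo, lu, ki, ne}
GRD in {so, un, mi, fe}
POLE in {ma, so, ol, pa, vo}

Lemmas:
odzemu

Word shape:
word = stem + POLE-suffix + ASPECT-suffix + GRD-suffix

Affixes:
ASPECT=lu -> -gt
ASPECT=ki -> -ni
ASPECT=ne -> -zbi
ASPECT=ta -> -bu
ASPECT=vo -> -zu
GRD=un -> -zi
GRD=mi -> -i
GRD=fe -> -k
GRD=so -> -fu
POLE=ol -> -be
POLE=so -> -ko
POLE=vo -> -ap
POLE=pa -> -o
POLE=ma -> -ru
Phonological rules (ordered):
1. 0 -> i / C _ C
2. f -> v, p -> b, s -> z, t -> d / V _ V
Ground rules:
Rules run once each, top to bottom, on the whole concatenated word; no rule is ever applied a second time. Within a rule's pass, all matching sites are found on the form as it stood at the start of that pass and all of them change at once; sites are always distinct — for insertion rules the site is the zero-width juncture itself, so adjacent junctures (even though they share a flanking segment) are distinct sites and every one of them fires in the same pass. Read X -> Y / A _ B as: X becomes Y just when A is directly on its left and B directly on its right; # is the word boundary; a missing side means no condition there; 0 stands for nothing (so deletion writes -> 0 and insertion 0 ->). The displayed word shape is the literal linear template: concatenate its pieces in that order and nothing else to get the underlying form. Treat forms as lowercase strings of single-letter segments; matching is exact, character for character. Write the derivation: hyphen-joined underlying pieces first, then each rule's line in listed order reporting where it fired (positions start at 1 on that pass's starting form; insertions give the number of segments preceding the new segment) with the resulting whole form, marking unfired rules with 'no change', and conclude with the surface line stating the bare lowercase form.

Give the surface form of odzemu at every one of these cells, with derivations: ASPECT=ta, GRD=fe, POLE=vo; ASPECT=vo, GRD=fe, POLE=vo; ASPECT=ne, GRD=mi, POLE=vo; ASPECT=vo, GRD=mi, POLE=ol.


cell ASPECT=ta, GRD=fe, POLE=vo:
underlying: odzemu-ap-bu-k
1. 0 -> i / C _ C: inserts after position(s) 2, 8: odizemuapibuk
2. f -> v, p -> b, s -> z, t -> d / V _ V: fires at position(s) 9: odizemuabibuk
surface: odizemuabibuk

cell ASPECT=vo, GRD=fe, POLE=vo:
underlying: odzemu-ap-zu-k
1. 0 -> i / C _ C: inserts after position(s) 2, 8: odizemuapizuk
2. f -> v, p -> b, s -> z, t -> d / V _ V: fires at position(s) 9: odizemuabizuk
surface: odizemuabizuk

cell ASPECT=ne, GRD=mi, POLE=vo:
underlying: odzemu-ap-zbi-i
1. 0 -> i / C _ C: inserts after position(s) 2, 8, 9: odizemuapizibii
2. f -> v, p -> b, s -> z, t -> d / V _ V: fires at position(s) 9: odizemuabizibii
surface: odizemuabizibii

cell ASPECT=vo, GRD=mi, POLE=ol:
underlying: odzemu-be-zu-i
1. 0 -> i / C _ C: inserts after position(s) 2: odizemubezui
2. f -> v, p -> b, s -> z, t -> d / V _ V: no change
surface: odizemubezui


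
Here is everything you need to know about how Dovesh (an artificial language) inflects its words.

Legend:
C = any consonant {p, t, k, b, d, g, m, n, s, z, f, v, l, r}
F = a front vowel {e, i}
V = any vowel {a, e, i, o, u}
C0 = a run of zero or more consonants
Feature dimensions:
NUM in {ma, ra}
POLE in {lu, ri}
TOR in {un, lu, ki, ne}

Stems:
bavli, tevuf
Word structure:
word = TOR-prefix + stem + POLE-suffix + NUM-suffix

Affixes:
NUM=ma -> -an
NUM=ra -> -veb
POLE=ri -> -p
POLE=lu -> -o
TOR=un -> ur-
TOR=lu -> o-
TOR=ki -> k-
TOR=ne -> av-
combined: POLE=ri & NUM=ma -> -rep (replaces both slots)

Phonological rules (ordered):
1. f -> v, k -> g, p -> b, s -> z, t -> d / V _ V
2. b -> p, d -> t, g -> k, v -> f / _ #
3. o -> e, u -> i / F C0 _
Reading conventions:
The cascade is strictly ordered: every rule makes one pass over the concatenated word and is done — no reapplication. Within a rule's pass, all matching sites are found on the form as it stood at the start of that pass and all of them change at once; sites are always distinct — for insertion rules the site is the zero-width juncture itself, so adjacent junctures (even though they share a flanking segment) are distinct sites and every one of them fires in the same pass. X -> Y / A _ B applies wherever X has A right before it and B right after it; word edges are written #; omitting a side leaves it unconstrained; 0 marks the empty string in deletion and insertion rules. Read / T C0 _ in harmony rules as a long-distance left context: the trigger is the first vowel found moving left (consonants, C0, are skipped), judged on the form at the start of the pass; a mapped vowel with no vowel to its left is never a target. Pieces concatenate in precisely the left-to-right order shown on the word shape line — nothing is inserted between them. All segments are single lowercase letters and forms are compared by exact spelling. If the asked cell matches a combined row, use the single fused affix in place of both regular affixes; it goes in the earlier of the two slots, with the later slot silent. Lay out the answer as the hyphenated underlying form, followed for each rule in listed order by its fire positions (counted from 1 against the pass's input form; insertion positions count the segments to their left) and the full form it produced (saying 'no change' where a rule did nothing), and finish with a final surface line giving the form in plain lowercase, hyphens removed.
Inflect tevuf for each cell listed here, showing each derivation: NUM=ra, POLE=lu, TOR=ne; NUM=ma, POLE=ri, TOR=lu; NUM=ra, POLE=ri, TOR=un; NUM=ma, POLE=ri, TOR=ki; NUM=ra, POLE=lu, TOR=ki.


cell NUM=ra, POLE=lu, TOR=ne:
underlying: av-tevuf-o-veb
1. f -> v, k -> g, p -> b, s -> z, t -> d / V _ V: fires at position(s) 7: avtevuvoveb
2. b -> p, d -> t, g -> k, v -> f / _ #: fires at position(s) 11: avtevuvovep
3. o -> e, u -> i / F C0 _: fires at position(s) 6: avtevivovep
surface: avtevivovep

cell NUM=ma, POLE=ri, TOR=lu:
underlying: o-tevuf-rep
1. f -> v, k -> g, p -> b, s -> z, t -> d / V _ V: fires at position(s) 2: odevufrep
2. b -> p, d -> t, g -> k, v -> f / _ #: no change
3. o -> e, u -> i / F C0 _: fires at position(s) 5: odevifrep
surface: odevifrep

cell NUM=ra, POLE=ri, TOR=un:
underlying: ur-tevuf-p-veb
1. f -> v, k -> g, p -> b, s -> z, t -> d / V _ V: no change
2. b -> p, d -> t, g -> k, v -> f / _ #: fires at position(s) 11: urtevufpvep
3. o -> e, u -> i / F C0 _: fires at position(s) 6: urtevifpvep
surface: urtevifpvep

cell NUM=ma, POLE=ri, TOR=ki:
underlying: k-tevuf-rep
1. f -> v, k -> g, p -> b, s -> z, t -> d / V _ V: no change
2. b -> p, d -> t, g -> k, v -> f / _ #: no change
3. o -> e, u -> i / F C0 _: fires at position(s) 5: ktevifrep
surface: ktevifrep

cell NUM=ra, POLE=lu, TOR=ki:
underlying: k-tevuf-o-veb
1. f -> v, k -> g, p -> b, s -> z, t -> d / V _ V: fires at position(s) 6: ktevuvoveb
2. b -> p, d -> t, g -> k, v -> f / _ #: fires at position(s) 10: ktevuvovep
3. o -> e, u -> i / F C0 _: fires at position(s) 5: ktevivovep
surface: ktevivovep


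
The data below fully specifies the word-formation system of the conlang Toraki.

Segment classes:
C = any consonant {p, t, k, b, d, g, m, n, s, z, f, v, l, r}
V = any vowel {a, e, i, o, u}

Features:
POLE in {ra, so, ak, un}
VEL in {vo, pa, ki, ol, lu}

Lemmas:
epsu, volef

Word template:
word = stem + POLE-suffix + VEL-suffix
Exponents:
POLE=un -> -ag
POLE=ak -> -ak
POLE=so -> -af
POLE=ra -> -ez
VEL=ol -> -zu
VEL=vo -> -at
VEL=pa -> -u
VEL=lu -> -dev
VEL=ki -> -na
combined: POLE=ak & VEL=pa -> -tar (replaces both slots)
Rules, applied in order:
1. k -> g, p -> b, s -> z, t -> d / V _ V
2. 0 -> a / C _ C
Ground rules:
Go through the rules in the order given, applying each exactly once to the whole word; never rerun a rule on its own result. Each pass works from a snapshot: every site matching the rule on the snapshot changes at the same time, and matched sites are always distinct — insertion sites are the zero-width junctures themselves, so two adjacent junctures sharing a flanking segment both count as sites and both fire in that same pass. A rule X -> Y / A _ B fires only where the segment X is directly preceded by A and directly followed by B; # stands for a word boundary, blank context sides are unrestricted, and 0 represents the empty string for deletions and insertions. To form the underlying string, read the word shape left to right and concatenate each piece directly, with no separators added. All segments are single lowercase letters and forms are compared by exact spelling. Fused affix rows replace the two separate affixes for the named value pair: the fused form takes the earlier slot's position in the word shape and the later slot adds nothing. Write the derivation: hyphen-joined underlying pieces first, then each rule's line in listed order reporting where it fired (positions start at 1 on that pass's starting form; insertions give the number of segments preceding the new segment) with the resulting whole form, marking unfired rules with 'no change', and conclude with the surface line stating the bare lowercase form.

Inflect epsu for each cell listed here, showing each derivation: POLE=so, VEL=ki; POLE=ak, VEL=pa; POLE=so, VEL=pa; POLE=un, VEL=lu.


cell POLE=so, VEL=ki:
underlying: epsu-af-na
1. k -> g, p -> b, s -> z, t -> d / V _ V: no change
2. 0 -> a / C _ C: inserts after position(s) 2, 6: epasuafana
surface: epasuafana

cell POLE=ak, VEL=pa:
underlying: epsu-tar
1. k -> g, p -> b, s -> z, t -> d / V _ V: fires at position(s) 5: epsudar
2. 0 -> a / C _ C: inserts after position(s) 2: epasudar
surface: epasudar

cell POLE=so, VEL=pa:
underlying: epsu-af-u
1. k -> g, p -> b, s -> z, t -> d / V _ V: no change
2. 0 -> a / C _ C: inserts after position(s) 2: epasuafu
surface: epasuafu

cell POLE=un, VEL=lu:
underlying: epsu-ag-dev
1. k -> g, p -> b, s -> z, t -> d / V _ V: no change
2. 0 -> a / C _ C: inserts after position(s) 2, 6: epasuagadev
surface: epasuagadev


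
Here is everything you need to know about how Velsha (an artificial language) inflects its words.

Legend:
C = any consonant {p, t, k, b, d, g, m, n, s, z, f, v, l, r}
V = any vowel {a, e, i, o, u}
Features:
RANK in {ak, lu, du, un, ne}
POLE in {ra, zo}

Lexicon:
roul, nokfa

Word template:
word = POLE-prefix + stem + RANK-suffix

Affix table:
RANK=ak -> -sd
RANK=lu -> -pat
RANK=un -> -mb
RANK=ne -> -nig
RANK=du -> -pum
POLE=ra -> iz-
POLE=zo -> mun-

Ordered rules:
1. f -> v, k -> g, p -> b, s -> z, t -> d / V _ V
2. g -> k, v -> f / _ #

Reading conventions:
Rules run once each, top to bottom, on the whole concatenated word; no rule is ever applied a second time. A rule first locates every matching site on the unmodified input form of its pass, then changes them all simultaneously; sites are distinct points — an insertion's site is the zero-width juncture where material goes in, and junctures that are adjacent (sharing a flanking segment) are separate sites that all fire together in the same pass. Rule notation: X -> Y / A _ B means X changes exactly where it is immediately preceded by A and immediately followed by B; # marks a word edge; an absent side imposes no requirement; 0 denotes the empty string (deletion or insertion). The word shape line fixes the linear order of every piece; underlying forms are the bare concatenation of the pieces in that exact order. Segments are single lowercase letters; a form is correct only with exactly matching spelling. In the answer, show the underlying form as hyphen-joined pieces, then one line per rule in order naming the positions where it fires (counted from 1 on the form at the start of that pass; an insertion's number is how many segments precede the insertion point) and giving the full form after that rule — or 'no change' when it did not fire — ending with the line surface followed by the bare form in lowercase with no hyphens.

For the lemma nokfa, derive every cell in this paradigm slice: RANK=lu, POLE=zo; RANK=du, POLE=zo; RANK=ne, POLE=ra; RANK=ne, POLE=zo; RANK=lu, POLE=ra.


cell RANK=lu, POLE=zo:
underlying: mun-nokfa-pat
1. f -> v, k -> g, p -> b, s -> z, t -> d / V _ V: fires at position(s) 9: munnokfabat
2. g -> k, v -> f / _ #: no change
surface: munnokfabat

cell RANK=du, POLE=zo:
underlying: mun-nokfa-pum
1. f -> v, k -> g, p -> b, s -> z, t -> d / V _ V: fires at position(s) 9: munnokfabum
2. g -> k, v -> f / _ #: no change
surface: munnokfabum

cell RANK=ne, POLE=ra:
underlying: iz-nokfa-nig
1. f -> v, k -> g, p -> b, s -> z, t -> d / V _ V: no change
2. g -> k, v -> f / _ #: fires at position(s) 10: iznokfanik
surface: iznokfanik

cell RANK=ne, POLE=zo:
underlying: mun-nokfa-nig
1. f -> v, k -> g, p -> b, s -> z, t -> d / V _ V: no change
2. g -> k, v -> f / _ #: fires at position(s) 11: munnokfanik
surface: munnokfanik

cell RANK=lu, POLE=ra:
underlying: iz-nokfa-pat
1. f -> v, k -> g, p -> b, s -> z, t -> d / V _ V: fires at position(s) 8: iznokfabat
2. g -> k, v -> f / _ #: no change
surface: iznokfabat


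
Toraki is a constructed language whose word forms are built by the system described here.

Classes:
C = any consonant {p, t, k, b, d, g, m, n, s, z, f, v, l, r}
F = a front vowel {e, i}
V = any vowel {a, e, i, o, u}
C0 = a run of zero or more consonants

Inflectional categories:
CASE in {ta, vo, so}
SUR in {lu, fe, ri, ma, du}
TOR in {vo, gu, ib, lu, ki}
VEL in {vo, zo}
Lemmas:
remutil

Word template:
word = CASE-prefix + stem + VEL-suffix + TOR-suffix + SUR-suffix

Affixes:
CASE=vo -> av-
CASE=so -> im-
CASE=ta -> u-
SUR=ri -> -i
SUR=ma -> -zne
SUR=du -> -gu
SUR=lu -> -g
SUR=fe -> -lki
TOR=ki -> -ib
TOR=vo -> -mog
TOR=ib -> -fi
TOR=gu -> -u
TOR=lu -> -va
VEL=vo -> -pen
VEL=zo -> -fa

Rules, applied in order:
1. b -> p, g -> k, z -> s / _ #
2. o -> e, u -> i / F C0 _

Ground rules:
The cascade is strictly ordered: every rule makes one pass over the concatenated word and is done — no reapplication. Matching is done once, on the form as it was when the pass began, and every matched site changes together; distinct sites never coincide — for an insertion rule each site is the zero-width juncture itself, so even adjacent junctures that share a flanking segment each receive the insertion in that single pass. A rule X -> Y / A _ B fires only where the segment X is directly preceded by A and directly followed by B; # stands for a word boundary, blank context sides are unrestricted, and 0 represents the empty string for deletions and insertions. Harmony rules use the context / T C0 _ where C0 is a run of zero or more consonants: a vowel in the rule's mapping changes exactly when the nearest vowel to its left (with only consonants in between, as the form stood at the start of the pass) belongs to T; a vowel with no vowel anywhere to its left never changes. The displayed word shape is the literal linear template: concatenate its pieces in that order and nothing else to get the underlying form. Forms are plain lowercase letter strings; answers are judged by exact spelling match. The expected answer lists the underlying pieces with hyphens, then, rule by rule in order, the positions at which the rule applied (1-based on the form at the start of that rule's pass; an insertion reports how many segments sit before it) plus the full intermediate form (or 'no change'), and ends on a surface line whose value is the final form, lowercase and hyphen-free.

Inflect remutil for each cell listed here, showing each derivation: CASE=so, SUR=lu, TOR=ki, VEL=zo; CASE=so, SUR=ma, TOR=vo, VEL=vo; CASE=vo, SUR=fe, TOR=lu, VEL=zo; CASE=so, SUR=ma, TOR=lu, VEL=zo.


cell CASE=so, SUR=lu, TOR=ki, VEL=zo:
underlying: im-remutil-fa-ib-g
1. b -> p, g -> k, z -> s / _ #: fires at position(s) 14: imremutilfaibk
2. o -> e, u -> i / F C0 _: fires at position(s) 6: imremitilfaibk
surface: imremitilfaibk

cell CASE=so, SUR=ma, TOR=vo, VEL=vo:
underlying: im-remutil-pen-mog-zne
1. b -> p, g -> k, z -> s / _ #: no change
2. o -> e, u -> i / F C0 _: fires at position(s) 6, 14: imremitilpenmegzne
surface: imremitilpenmegzne

cell CASE=vo, SUR=fe, TOR=lu, VEL=zo:
underlying: av-remutil-fa-va-lki
1. b -> p, g -> k, z -> s / _ #: no change
2. o -> e, u -> i / F C0 _: fires at position(s) 6: avremitilfavalki
surface: avremitilfavalki

cell CASE=so, SUR=ma, TOR=lu, VEL=zo:
underlying: im-remutil-fa-va-zne
1. b -> p, g -> k, z -> s / _ #: no change
2. o -> e, u -> i / F C0 _: fires at position(s) 6: imremitilfavazne
surface: imremitilfavazne


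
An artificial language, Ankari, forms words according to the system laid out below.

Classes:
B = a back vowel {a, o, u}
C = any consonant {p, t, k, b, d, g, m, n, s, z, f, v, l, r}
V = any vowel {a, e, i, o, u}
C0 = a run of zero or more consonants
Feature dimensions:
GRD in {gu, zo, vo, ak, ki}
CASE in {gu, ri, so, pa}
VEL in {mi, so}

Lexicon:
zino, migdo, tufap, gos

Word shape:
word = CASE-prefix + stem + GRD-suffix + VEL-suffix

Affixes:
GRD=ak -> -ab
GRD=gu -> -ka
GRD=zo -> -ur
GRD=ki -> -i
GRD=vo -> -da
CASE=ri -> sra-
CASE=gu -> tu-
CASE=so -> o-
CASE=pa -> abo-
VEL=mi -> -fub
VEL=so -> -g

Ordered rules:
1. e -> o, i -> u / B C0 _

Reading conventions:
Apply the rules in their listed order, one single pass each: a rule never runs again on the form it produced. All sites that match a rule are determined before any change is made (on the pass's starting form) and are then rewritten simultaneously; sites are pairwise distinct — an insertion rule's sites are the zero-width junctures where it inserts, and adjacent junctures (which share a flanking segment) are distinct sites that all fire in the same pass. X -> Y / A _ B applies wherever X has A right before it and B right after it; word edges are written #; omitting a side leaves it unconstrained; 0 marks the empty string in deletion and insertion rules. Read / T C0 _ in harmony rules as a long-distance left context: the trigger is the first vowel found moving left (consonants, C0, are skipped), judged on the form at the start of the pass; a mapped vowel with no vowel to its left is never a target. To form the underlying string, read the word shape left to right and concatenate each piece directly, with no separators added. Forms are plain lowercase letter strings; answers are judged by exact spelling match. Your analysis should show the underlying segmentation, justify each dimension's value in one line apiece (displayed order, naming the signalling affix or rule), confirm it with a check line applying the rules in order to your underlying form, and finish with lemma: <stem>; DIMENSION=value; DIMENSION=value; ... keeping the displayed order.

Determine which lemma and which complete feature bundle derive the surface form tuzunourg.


underlying: tu-zino-ur-g
GRD=zo - signalled by the affix -ur
CASE=gu - signalled by the affix tu-
VEL=so - signalled by the affix -g
check: tuzinourg -> tuzunourg
lemma: zino; GRD=zo; CASE=gu; VEL=so


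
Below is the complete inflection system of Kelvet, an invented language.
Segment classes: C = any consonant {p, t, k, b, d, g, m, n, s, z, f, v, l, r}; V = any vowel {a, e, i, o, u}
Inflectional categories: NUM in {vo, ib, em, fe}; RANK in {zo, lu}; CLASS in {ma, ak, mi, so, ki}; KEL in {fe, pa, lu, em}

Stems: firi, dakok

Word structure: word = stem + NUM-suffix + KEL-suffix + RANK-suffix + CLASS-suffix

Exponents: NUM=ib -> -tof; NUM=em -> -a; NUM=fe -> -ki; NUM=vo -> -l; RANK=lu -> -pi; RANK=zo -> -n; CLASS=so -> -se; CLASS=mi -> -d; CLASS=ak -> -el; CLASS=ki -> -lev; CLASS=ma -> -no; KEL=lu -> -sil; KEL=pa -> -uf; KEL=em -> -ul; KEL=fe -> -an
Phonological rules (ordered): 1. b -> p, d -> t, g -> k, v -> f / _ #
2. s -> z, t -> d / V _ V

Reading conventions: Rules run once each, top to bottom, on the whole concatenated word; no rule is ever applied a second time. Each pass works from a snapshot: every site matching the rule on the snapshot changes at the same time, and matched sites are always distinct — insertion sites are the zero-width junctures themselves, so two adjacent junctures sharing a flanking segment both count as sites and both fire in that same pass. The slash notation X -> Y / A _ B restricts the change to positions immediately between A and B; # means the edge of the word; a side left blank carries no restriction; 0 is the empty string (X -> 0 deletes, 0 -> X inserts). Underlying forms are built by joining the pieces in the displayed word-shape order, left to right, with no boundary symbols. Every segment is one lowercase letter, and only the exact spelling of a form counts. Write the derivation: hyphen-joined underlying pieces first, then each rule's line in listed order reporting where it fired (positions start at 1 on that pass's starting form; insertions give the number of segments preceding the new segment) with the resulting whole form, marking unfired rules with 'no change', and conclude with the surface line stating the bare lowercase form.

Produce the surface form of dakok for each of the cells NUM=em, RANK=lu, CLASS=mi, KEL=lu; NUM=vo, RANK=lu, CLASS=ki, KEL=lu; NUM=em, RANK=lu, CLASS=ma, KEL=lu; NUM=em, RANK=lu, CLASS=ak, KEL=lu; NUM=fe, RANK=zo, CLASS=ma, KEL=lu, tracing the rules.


cell NUM=em, RANK=lu, CLASS=mi, KEL=lu:
underlying: dakok-a-sil-pi-d
1. b -> p, d -> t, g -> k, v -> f / _ #: fires at position(s) 12: dakokasilpit
2. s -> z, t -> d / V _ V: fires at position(s) 7: dakokazilpit
surface: dakokazilpit

cell NUM=vo, RANK=lu, CLASS=ki, KEL=lu:
underlying: dakok-l-sil-pi-lev
1. b -> p, d -> t, g -> k, v -> f / _ #: fires at position(s) 14: dakoklsilpilef
2. s -> z, t -> d / V _ V: no change
surface: dakoklsilpilef

cell NUM=em, RANK=lu, CLASS=ma, KEL=lu:
underlying: dakok-a-sil-pi-no
1. b -> p, d -> t, g -> k, v -> f / _ #: no change
2. s -> z, t -> d / V _ V: fires at position(s) 7: dakokazilpino
surface: dakokazilpino

cell NUM=em, RANK=lu, CLASS=ak, KEL=lu:
underlying: dakok-a-sil-pi-el
1. b -> p, d -> t, g -> k, v -> f / _ #: no change
2. s -> z, t -> d / V _ V: fires at position(s) 7: dakokazilpiel
surface: dakokazilpiel

cell NUM=fe, RANK=zo, CLASS=ma, KEL=lu:
underlying: dakok-ki-sil-n-no
1. b -> p, d -> t, g -> k, v -> f / _ #: no change
2. s -> z, t -> d / V _ V: fires at position(s) 8: dakokkizilnno
surface: dakokkizilnno


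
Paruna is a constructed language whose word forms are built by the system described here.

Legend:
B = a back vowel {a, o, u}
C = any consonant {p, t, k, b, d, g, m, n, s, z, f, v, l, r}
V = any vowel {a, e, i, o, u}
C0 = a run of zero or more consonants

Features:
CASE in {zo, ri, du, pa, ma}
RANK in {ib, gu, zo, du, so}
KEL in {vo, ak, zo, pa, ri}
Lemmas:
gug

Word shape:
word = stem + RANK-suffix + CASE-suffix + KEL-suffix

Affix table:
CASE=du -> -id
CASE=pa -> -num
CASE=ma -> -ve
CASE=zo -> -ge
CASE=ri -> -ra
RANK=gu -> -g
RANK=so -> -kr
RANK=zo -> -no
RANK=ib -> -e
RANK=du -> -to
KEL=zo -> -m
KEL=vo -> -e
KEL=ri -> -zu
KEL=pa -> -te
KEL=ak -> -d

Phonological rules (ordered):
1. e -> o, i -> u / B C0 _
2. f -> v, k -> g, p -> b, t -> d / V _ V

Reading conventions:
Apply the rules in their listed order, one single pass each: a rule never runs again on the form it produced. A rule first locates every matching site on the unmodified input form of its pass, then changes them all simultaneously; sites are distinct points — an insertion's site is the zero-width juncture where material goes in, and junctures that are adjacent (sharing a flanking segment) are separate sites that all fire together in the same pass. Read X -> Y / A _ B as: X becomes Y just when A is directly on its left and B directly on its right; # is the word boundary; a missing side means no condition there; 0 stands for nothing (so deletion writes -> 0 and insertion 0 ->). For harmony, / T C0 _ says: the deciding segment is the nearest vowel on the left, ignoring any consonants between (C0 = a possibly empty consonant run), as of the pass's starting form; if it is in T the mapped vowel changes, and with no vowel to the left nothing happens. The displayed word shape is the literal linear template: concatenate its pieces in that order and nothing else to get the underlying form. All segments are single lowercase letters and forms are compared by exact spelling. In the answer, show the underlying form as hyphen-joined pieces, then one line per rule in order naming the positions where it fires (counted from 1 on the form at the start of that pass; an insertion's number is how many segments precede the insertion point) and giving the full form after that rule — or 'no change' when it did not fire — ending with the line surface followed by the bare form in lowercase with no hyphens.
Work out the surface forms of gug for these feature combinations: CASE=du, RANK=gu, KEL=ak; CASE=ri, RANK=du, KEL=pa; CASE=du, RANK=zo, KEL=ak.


cell CASE=du, RANK=gu, KEL=ak:
underlying: gug-g-id-d
1. e -> o, i -> u / B C0 _: fires at position(s) 5: guggudd
2. f -> v, k -> g, p -> b, t -> d / V _ V: no change
surface: guggudd

cell CASE=ri, RANK=du, KEL=pa:
underlying: gug-to-ra-te
1. e -> o, i -> u / B C0 _: fires at position(s) 9: gugtorato
2. f -> v, k -> g, p -> b, t -> d / V _ V: fires at position(s) 8: gugtorado
surface: gugtorado

cell CASE=du, RANK=zo, KEL=ak:
underlying: gug-no-id-d
1. e -> o, i -> u / B C0 _: fires at position(s) 6: gugnoudd
2. f -> v, k -> g, p -> b, t -> d / V _ V: no change
surface: gugnoudd


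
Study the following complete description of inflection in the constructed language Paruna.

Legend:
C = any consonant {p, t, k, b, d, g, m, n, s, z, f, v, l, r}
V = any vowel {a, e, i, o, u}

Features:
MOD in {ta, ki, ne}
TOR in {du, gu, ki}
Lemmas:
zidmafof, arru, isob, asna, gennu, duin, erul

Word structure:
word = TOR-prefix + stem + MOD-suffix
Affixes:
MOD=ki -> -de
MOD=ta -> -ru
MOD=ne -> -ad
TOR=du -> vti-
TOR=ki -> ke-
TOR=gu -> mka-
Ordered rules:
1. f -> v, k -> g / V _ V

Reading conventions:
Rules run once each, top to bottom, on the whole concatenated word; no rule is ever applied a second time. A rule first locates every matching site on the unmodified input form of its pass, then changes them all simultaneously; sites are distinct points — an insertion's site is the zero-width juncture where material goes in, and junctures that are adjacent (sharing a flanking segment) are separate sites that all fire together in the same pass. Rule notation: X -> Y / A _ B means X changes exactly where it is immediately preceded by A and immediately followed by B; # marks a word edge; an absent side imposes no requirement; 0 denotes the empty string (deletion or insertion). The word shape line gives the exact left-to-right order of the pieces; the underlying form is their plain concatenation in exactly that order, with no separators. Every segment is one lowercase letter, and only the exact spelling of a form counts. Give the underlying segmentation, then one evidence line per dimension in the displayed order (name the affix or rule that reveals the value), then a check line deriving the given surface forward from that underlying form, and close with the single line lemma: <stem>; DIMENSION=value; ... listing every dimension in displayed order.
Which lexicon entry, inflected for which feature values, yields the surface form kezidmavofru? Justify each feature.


underlying: ke-zidmafof-ru
MOD=ta - signalled by the affix -ru
TOR=ki - signalled by the affix ke-
check: kezidmafofru -> kezidmavofru
lemma: zidmafof; MOD=ta; TOR=ki


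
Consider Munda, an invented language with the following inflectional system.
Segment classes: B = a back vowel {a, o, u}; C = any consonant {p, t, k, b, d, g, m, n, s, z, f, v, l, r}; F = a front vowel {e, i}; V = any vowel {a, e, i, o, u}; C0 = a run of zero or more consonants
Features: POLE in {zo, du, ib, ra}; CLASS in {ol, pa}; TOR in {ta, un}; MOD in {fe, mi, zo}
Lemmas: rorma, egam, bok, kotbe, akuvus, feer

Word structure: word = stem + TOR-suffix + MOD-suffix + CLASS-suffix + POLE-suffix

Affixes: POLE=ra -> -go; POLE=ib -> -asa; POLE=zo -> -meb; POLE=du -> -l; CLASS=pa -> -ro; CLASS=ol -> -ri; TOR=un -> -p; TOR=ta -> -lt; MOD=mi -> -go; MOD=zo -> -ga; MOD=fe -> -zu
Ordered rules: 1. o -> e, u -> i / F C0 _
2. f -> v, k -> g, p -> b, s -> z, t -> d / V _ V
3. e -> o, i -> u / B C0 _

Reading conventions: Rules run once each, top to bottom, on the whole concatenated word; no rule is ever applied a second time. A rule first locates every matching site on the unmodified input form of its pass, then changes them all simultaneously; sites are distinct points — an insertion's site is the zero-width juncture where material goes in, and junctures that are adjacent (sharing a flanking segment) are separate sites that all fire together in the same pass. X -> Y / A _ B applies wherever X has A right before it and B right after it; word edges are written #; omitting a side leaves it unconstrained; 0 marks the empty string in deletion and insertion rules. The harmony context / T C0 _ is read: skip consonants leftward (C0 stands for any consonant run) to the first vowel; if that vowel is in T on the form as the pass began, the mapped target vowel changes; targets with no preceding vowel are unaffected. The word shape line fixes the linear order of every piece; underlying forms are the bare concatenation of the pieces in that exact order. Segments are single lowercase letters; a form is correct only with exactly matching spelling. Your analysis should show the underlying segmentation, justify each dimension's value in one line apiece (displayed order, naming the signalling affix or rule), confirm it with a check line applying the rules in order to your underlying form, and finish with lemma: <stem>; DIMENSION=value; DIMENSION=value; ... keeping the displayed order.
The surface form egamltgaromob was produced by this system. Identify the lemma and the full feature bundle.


underlying: egam-lt-ga-ro-meb
POLE=zo - signalled by the affix -meb
CLASS=pa - signalled by the affix -ro
TOR=ta - signalled by the affix -lt
MOD=zo - signalled by the affix -ga
check: egamltgaromeb -> egamltgaromeb -> egamltgaromeb -> egamltgaromob
lemma: egam; POLE=zo; CLASS=pa; TOR=ta; MOD=zo


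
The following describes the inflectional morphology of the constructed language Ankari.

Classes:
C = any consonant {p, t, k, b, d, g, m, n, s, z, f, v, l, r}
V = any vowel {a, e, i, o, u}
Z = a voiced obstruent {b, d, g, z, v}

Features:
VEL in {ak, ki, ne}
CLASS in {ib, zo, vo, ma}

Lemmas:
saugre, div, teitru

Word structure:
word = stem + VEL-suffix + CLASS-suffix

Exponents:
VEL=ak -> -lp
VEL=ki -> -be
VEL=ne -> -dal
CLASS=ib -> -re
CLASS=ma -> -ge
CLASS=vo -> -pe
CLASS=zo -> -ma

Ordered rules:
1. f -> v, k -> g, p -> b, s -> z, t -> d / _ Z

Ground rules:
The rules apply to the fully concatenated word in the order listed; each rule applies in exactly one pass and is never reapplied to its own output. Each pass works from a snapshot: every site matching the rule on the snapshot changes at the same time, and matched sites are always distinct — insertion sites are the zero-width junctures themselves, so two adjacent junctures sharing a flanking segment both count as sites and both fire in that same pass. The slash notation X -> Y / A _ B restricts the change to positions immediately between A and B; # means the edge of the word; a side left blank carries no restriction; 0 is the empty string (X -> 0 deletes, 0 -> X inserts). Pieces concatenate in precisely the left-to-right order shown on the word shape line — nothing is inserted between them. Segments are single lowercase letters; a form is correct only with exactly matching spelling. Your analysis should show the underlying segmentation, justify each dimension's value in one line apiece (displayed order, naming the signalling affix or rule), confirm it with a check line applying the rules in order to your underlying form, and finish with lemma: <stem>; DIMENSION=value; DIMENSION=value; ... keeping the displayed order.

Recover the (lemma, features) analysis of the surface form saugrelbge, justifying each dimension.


underlying: saugre-lp-ge
VEL=ak - signalled by the affix -lp
CLASS=ma - signalled by the affix -ge
check: saugrelpge -> saugrelbge
lemma: saugre; VEL=ak; CLASS=ma
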